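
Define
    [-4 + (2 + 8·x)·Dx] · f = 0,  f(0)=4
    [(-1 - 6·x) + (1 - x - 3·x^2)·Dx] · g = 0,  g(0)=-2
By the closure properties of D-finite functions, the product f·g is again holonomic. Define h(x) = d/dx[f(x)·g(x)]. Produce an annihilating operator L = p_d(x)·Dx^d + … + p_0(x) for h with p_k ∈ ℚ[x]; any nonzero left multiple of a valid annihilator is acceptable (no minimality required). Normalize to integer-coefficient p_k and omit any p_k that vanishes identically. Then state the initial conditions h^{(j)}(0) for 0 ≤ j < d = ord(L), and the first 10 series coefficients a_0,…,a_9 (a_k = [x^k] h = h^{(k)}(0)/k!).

f: a_k = 4, 8, -8, 16, -40, 112, -336, 1056, -3432, 11440, …
g: a_k = -2, -2, -8, -14, -38, -80, -194, -434, -1016, -2318, …
Product ⇒ symmetric product L₀, ord ≤ 1.
Derive L from L₀ (diff closure).
L = (8 + 126·x + 390·x^2 + 480·x^3 + 540·x^4) + (-3 - 17·x - 21·x^2 + 38·x^3 + 222·x^4 + 216·x^5)·Dx  (order 1).
h: a_k = -24, -64, -408, -608, -3920, -3408, -35224, 1024, -340632, 403280, …
ICs: h(0) = -24.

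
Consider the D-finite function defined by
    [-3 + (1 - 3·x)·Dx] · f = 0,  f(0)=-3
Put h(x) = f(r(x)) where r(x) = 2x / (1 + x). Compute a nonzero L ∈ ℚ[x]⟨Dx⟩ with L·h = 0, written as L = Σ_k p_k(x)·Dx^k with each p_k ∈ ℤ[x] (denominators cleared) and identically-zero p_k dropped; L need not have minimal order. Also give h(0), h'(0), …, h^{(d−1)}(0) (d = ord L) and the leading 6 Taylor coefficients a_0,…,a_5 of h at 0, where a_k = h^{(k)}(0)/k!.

L = 6 + (-1 + 4·x + 5·x^2)·Dx  (order 1).
h: a_k = -3, -18, -90, -450, -2250, -11250, …
ICs: h(0) = -3.

f: a_k = -3, -9, -27, -81, -243, -729, …
h₀=f(r): pull back L_f along r ⇒ L₀.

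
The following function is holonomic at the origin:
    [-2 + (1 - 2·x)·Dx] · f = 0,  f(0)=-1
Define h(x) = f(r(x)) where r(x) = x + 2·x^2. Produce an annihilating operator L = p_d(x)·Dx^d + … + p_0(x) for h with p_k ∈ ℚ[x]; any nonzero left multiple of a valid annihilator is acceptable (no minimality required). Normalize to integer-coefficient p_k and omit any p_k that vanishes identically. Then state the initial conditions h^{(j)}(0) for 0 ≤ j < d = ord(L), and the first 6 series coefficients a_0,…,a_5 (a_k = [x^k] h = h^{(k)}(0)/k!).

L = (2 + 8·x) + (-1 + 2·x + 4·x^2)·Dx  (order 1).
h: a_k = -1, -2, -8, -24, -80, -256, …
ICs: h(0) = -1.

f: a_k = -1, -2, -4, -8, -16, -32, …
L₀ from L_f via x↦r, Dx↦r'^{-1}Dx.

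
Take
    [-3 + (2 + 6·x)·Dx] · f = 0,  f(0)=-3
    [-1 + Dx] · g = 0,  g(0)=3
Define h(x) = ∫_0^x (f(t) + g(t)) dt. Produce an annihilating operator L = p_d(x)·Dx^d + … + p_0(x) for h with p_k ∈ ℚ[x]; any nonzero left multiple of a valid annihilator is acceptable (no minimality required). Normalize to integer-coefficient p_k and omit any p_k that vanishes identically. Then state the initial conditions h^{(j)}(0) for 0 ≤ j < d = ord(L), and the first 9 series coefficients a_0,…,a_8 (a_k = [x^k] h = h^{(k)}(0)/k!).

L = (15 + 18·x)·Dx + (-13 - 24·x - 36·x^2)·Dx^2 + (-2 + 6·x + 36·x^2)·Dx^3  (order 3).
h: a_k = 0, 0, -3/4, 13/8, -73/64, 1231/640, -25483/7680, 688969/107520, -22733737/1720320, …
ICs: h(0) = 0, h′(0) = 0, h′′(0) = -3/2.

f: a_k = -3, -9/2, 27/8, -81/16, 1215/128, -5103/256, 45927/1024, -216513/2048, 8444007/32768, …
g: a_k = 3, 3, 3/2, 1/2, 1/8, 1/40, 1/240, 1/1680, 1/13440, …
L₀ := lclm(L_f,L_g); ord L₀ ≤ 1+1.
h=∫₀ˣh₀: take L = L₀·Dx.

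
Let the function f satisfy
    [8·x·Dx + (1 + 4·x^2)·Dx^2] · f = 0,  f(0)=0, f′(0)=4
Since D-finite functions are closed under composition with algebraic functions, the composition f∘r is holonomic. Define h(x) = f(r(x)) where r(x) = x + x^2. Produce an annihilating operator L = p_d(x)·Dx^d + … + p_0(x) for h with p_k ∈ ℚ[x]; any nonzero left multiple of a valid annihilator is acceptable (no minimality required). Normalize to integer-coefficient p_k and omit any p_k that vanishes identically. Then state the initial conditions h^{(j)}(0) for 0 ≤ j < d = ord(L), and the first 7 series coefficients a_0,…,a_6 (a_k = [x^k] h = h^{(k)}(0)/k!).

L = (-2 + 8·x + 32·x^2 + 48·x^3 + 24·x^4)·Dx + (1 + 2·x + 4·x^2 + 16·x^3 + 20·x^4 + 8·x^5)·Dx^2  (order 2).
h: a_k = 0, 4, 4, -16/3, -16, -16/5, 176/3, …
ICs: h(0) = 0, h′(0) = 4.

f: a_k = 0, 4, 0, -16/3, 0, 64/5, 0, …
f∘r: x↦r, Dx↦Dx/r' in L_f ⇒ L₀.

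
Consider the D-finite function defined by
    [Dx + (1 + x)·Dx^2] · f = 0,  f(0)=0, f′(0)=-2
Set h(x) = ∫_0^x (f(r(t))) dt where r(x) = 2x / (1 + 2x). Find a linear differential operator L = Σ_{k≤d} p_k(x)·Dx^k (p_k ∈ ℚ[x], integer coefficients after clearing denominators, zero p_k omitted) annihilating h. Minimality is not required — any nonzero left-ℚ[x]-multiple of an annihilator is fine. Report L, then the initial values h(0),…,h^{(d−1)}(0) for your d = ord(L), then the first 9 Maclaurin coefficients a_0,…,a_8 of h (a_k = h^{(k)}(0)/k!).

f: a_k = 0, -2, 1, -2/3, 1/2, -2/5, 1/3, -2/7, 1/4, …
h₀=f(r): pull back L_f along r ⇒ L₀.
∫: right-multiply L₀ by Dx.
L = (6 + 16·x)·Dx^2 + (1 + 6·x + 8·x^2)·Dx^3  (order 3).
h: a_k = 0, 0, -2, 4, -28/3, 24, -992/15, 192, -4064/7, …
ICs: h(0) = 0, h′(0) = 0, h′′(0) = -4.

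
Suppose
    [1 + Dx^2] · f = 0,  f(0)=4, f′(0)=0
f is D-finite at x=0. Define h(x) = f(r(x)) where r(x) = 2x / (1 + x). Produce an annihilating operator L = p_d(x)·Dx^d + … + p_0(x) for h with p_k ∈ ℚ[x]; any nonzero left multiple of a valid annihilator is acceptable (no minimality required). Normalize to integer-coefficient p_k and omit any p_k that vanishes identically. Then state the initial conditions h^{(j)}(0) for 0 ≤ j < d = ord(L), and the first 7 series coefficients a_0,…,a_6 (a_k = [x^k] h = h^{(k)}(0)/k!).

f: a_k = 4, 0, -2, 0, 1/6, 0, -1/180, …
L₀ from L_f via x↦r, Dx↦r'^{-1}Dx.
L = 4 + (2 + 6·x + 6·x^2 + 2·x^3)·Dx + (1 + 4·x + 6·x^2 + 4·x^3 + x^4)·Dx^2  (order 2).
h: a_k = 4, 0, -8, 16, -64/3, 64/3, -616/45, …
ICs: h(0) = 4, h′(0) = 0.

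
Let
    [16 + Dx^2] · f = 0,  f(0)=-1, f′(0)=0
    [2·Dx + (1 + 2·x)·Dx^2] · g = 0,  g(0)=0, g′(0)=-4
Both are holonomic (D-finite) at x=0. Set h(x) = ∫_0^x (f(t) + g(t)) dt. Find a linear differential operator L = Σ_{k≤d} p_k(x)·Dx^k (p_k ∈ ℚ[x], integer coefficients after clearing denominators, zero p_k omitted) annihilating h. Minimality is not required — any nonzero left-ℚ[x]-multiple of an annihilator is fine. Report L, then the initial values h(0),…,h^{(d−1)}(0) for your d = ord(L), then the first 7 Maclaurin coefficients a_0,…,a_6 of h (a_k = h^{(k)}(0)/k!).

L = (160 + 256·x + 256·x^2)·Dx^2 + (48 + 224·x + 384·x^2 + 256·x^3)·Dx^3 + (10 + 16·x + 16·x^2)·Dx^4 + (3 + 14·x + 24·x^2 + 16·x^3)·Dx^5  (order 5).
h: a_k = 0, -1, -2, 4, -4/3, -8/15, -32/15, …
ICs: h(0) = 0, h′(0) = -1, h′′(0) = -4, h′′′(0) = 24, h′′′′(0) = -32.

f: a_k = -1, 0, 8, 0, -32/3, 0, 256/45, …
g: a_k = 0, -4, 4, -16/3, 8, -64/5, 64/3, …
h₀=f+g: left-lcm gives L₀, ord ≤ 4.
h=∫₀ˣh₀: take L = L₀·Dx.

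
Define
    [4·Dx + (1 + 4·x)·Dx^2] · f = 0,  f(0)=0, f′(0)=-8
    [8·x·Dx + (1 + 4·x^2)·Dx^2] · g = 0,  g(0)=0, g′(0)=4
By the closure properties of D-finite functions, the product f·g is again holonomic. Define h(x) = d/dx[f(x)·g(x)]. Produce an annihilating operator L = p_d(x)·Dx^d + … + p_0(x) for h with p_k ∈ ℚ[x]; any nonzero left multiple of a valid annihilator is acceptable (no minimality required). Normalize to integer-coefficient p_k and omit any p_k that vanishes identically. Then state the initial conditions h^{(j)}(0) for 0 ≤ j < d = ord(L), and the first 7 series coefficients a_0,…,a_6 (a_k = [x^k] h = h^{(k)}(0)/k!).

L = (96 + 640·x + 1408·x^2 + 7680·x^3 + 15360·x^4 + 26624·x^5 + 8192·x^7) + (24 + 320·x + 2656·x^2 + 9728·x^3 + 28160·x^4 + 47616·x^5 + 71680·x^6 + 6144·x^7 + 28672·x^8)·Dx + (12 + 104·x + 672·x^2 + 2976·x^3 + 8256·x^4 + 18048·x^5 + 24576·x^6 + 35328·x^7 + 6144·x^8 + 16384·x^9)·Dx^2 + (1 + 12·x + 68·x^2 + 256·x^3 + 696·x^4 + 1536·x^5 + 2688·x^6 + 3072·x^7 + 4224·x^8 + 1024·x^9 + 2048·x^10)·Dx^3  (order 3).
h: a_k = 0, -64, 192, -512, 6400/3, -136192/15, 523264/15, …
ICs: h(0) = 0, h′(0) = -64, h′′(0) = 384.

f: a_k = 0, -8, 16, -128/3, 128, -2048/5, 4096/3, …
g: a_k = 0, 4, 0, -16/3, 0, 64/5, 0, …
Product ⇒ symmetric product L₀, ord ≤ 4.
Derive L from L₀ (diff closure).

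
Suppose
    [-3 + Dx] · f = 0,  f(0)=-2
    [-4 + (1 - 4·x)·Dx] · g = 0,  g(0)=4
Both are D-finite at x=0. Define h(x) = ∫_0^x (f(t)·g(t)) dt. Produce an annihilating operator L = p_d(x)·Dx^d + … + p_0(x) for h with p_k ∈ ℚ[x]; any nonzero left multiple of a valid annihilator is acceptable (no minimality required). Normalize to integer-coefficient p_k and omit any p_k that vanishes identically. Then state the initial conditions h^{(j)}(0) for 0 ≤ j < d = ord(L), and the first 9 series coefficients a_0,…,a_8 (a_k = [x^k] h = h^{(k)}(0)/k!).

f: a_k = -2, -6, -9, -9, -27/4, -81/20, -81/40, -243/280, -729/2240, …
g: a_k = 4, 16, 64, 256, 1024, 4096, 16384, 65536, 262144, …
f·g: L₀ = L_f ⊗_s L_g, ord ≤ 1·1.
h=∫₀ˣh₀: take L = L₀·Dx.
L = (7 - 12·x)·Dx + (-1 + 4·x)·Dx^2  (order 2).
h: a_k = 0, -8, -28, -260/3, -269, -4331/5, -86701/30, -693689/70, -3884707/112, …
ICs: h(0) = 0, h′(0) = -8.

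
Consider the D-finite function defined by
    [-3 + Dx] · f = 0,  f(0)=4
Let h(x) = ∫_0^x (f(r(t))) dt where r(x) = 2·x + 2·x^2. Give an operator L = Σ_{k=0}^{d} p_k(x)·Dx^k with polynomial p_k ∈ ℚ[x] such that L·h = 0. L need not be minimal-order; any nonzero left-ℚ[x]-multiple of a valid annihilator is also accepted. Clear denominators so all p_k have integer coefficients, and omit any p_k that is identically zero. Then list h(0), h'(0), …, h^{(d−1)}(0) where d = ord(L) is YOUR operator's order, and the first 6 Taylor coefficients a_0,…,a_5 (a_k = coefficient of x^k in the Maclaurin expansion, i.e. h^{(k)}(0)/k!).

f: a_k = 4, 12, 18, 18, 27/2, 81/10, …
h₀=f(r): pull back L_f along r ⇒ L₀.
h=∫h₀ ⇒ L = L₀·Dx.
L = (-6 - 12·x)·Dx + Dx^2  (order 2).
h: a_k = 0, 4, 12, 32, 72, 144, …
ICs: h(0) = 0, h′(0) = 4.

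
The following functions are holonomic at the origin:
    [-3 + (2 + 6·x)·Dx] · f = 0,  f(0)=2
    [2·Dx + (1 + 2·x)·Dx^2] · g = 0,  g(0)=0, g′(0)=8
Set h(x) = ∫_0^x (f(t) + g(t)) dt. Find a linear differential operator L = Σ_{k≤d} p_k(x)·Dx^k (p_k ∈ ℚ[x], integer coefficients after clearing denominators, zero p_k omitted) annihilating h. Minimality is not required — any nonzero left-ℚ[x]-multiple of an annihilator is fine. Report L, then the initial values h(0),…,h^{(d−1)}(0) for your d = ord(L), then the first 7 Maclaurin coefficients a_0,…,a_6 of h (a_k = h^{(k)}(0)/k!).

f: a_k = 2, 3, -9/4, 27/8, -405/64, 1701/128, -15309/512, …
g: a_k = 0, 8, -8, 32/3, -16, 128/5, -128/3, …
f+g: L₀ = lclm(L_f,L_g), ord ≤ 1+2.
∫: right-multiply L₀ by Dx.
L = (-6 + 36·x)·Dx^2 + (5 + 84·x + 180·x^2)·Dx^3 + (2 + 22·x + 72·x^2 + 72·x^3)·Dx^4  (order 4).
h: a_k = 0, 2, 11/2, -41/12, 337/96, -1429/320, 24889/3840, …
ICs: h(0) = 0, h′(0) = 2, h′′(0) = 11, h′′′(0) = -41/2.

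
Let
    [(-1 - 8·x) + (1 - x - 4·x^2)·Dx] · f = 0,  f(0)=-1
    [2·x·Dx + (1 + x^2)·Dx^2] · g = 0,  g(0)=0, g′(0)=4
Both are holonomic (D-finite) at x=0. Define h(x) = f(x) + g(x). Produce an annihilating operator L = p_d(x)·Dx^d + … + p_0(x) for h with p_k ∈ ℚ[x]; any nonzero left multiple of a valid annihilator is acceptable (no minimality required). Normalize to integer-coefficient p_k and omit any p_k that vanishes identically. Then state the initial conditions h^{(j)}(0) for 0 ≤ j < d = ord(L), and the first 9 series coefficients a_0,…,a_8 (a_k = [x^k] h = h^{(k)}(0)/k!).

f: a_k = -1, -1, -5, -9, -29, -65, -181, -441, -1165, …
g: a_k = 0, 4, 0, -4/3, 0, 4/5, 0, -4/7, 0, …
L₀ := lclm(L_f,L_g); ord L₀ ≤ 1+2.
L = (-10 + 40·x + 478·x^2 + 864·x^3 + 2496·x^4 + 384·x^6)·Dx + (28 + 246·x + 316·x^2 + 1182·x^3 + 752·x^4 + 2048·x^5 + 48·x^6 + 384·x^7)·Dx^2 + (-5 - 8·x - 32·x^2 + 104·x^3 + 197·x^4 + 128·x^5 + 288·x^6 + 16·x^7 + 64·x^8)·Dx^3  (order 3).
h: a_k = -1, 3, -5, -31/3, -29, -321/5, -181, -3091/7, -1165, …
ICs: h(0) = -1, h′(0) = 3, h′′(0) = -10.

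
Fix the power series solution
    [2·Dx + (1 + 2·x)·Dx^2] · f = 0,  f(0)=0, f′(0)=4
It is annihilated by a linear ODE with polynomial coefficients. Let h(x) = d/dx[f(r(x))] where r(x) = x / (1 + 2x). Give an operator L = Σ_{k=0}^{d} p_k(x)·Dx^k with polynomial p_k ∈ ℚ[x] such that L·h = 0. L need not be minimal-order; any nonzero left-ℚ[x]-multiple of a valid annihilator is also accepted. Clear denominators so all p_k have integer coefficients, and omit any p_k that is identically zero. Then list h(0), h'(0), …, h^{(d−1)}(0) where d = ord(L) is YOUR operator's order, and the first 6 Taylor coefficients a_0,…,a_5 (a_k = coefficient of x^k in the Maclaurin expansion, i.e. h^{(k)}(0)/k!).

f: a_k = 0, 4, -4, 16/3, -8, 64/5, …
L₀ from L_f via x↦r, Dx↦r'^{-1}Dx.
h=h₀': d/dx-closure on L₀ ⇒ L.
L = (6 + 16·x) + (1 + 6·x + 8·x^2)·Dx  (order 1).
h: a_k = 4, -24, 112, -480, 1984, -8064, …
ICs: h(0) = 4.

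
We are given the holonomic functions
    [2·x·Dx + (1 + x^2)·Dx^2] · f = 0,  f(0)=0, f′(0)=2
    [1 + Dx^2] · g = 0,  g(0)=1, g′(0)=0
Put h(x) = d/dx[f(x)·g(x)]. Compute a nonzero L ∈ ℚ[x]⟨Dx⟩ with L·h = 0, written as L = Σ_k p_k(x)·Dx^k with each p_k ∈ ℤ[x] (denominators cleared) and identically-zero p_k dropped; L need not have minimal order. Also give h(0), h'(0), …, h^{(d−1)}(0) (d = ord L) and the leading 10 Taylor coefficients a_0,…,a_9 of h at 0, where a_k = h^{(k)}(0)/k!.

f: a_k = 0, 2, 0, -2/3, 0, 2/5, 0, -2/7, 0, 2/9, …
g: a_k = 1, 0, -1/2, 0, 1/24, 0, -1/720, 0, 1/40320, 0, …
Sym-product of L_f,L_g gives L₀ (≤ ord 4).
Differentiate: ansatz ord ≤ ord L₀ ⇒ L.
L = (110 + 294·x^2 + 461·x^4 + 96·x^6 + 12·x^8 + 2·x^10 + x^12) + (68·x + 284·x^3 + 280·x^5 + 80·x^7 + 20·x^9 + 4·x^11)·Dx + (120 + 340·x^2 + 534·x^4 + 148·x^6 + 32·x^8 + 8·x^10 + 2·x^12)·Dx^2 + (68·x + 284·x^3 + 280·x^5 + 80·x^7 + 20·x^9 + 4·x^11)·Dx^3 + (10 + 46·x^2 + 73·x^4 + 52·x^6 + 20·x^8 + 6·x^10 + x^12)·Dx^4  (order 4).
h: a_k = 2, 0, -5, 0, 49/12, 0, -1301/360, 0, 23147/6720, 0, …
ICs: h(0) = 2, h′(0) = 0, h′′(0) = -10, h′′′(0) = 0.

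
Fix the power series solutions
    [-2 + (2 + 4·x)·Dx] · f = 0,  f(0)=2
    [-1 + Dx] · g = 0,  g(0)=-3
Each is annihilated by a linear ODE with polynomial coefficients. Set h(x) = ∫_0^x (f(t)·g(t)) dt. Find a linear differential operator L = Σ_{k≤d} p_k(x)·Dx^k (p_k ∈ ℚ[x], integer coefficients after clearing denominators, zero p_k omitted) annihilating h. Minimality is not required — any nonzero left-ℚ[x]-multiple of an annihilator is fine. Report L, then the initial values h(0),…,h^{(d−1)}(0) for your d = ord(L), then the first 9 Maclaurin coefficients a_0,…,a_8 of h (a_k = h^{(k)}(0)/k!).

f: a_k = 2, 2, -1, 1, -5/4, 7/4, -21/8, 33/8, -429/64, …
g: a_k = -3, -3, -3/2, -1/2, -1/8, -1/40, -1/240, -1/1680, -1/13440, …
f·g: L₀ = L_f ⊗_s L_g, ord ≤ 1·1.
h=∫₀ˣh₀: take L = L₀·Dx.
L = (-2 - 2·x)·Dx + (1 + 2·x)·Dx^2  (order 2).
h: a_k = 0, -6, -6, -2, -1, 1/5, -7/15, 61/105, -347/420, …
ICs: h(0) = 0, h′(0) = -6.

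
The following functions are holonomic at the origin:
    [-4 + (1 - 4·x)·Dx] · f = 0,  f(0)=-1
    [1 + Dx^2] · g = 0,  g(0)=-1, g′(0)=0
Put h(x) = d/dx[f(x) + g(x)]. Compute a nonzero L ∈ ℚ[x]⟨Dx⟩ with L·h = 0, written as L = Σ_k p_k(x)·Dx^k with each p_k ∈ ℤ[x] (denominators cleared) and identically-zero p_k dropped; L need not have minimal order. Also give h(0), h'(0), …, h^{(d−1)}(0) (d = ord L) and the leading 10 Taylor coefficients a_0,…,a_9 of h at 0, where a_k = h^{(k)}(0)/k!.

f: a_k = -1, -4, -16, -64, -256, -1024, -4096, -16384, -65536, -262144, …
g: a_k = -1, 0, 1/2, 0, -1/24, 0, 1/720, 0, -1/40320, 0, …
Sum ⇒ L₀ = lclm(L_f,L_g) in ℚ(x)⟨Dx⟩.
Differentiate: ansatz ord ≤ ord L₀ ⇒ L.
L = (1544 - 64·x + 128·x^2) + (-97 + 396·x - 48·x^2 + 64·x^3)·Dx + (1544 - 64·x + 128·x^2)·Dx^2 + (-97 + 396·x - 48·x^2 + 64·x^3)·Dx^3  (order 3).
h: a_k = -4, -31, -192, -6145/6, -5120, -2949119/120, -114688, -2642411521/5040, -2359296, -3805072588799/362880, …
ICs: h(0) = -4, h′(0) = -31, h′′(0) = -384.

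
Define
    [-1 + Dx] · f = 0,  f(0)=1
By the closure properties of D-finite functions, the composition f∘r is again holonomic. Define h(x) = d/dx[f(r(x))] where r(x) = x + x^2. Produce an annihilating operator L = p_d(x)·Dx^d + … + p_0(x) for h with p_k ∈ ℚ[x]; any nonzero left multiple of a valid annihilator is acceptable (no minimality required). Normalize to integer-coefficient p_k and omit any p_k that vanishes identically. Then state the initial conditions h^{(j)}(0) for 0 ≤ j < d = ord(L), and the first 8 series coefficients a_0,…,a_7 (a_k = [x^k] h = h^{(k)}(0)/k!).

f: a_k = 1, 1, 1/2, 1/6, 1/24, 1/120, 1/720, 1/5040, …
Substitute x→r, Dx→(1/r')Dx; clear ⇒ L₀.
h₀' ⇒ L via d/dx closure of L₀.
L = (3 + 4·x + 4·x^2) + (-1 - 2·x)·Dx  (order 1).
h: a_k = 1, 3, 7/2, 25/6, 27/8, 331/120, 1303/720, 1979/1680, …
ICs: h(0) = 1.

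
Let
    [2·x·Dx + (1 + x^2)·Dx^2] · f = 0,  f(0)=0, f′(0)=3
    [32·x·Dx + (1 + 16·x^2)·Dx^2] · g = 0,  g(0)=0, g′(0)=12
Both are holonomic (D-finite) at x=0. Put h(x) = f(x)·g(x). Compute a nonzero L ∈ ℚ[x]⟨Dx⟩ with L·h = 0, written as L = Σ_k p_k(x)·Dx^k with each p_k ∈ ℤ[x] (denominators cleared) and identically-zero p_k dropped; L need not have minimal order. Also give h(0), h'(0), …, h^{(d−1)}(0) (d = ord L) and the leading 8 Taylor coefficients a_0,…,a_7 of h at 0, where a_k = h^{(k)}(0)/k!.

f: a_k = 0, 3, 0, -1, 0, 3/5, 0, -3/7, …
g: a_k = 0, 12, 0, -64, 0, 3072/5, 0, -49152/7, …
Sym-product of L_f,L_g gives L₀ (≤ ord 4).
L = (-384·x - 10880·x^3 - 16384·x^5 + 34816·x^7 + 98304·x^9)·Dx + (-68 - 3916·x^2 - 19584·x^4 - 14336·x^6 + 121856·x^8 + 147456·x^10)·Dx^2 + (-136·x - 2632·x^3 - 6528·x^5 + 16448·x^7 + 69632·x^9 + 49152·x^11)·Dx^3 + (-1 - 34·x^2 - 305·x^4 + 4880·x^8 + 8704·x^10 + 4096·x^12)·Dx^4  (order 4).
h: a_k = 0, 0, 36, 0, -204, 0, 9572/5, 0, …
ICs: h(0) = 0, h′(0) = 0, h′′(0) = 72, h′′′(0) = 0.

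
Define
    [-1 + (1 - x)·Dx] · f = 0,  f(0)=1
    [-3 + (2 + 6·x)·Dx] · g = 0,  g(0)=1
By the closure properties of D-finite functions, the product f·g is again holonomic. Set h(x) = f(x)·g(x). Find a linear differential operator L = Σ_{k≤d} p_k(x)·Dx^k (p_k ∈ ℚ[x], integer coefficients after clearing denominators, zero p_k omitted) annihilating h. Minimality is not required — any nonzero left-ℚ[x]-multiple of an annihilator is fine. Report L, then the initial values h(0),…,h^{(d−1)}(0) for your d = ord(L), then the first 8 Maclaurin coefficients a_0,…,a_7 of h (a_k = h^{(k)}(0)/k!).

f: a_k = 1, 1, 1, 1, 1, 1, 1, 1, …
g: a_k = 1, 3/2, -9/8, 27/16, -405/128, 1701/256, -15309/1024, 72171/2048, …
L₀ := L_f ⊗_s L_g (sym. prod.), ord ≤ 1.
L = (5 + 3·x) + (-2 - 4·x + 6·x^2)·Dx  (order 1).
h: a_k = 1, 5/2, 11/8, 49/16, -13/128, 1675/256, -8609/1024, 54953/2048, …
ICs: h(0) = 1.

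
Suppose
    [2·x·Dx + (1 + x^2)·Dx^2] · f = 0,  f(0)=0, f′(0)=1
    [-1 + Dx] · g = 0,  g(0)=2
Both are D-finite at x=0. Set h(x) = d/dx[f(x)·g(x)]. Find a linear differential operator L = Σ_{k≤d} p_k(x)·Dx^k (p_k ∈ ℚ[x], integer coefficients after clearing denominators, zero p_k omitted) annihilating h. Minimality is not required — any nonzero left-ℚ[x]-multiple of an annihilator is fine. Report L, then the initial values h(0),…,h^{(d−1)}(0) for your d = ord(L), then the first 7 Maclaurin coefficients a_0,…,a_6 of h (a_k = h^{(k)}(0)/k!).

L = (1 + 5·x - 3·x^2 + x^3) + (-6·x + 4·x^2 - 2·x^3)·Dx + (-1 + x - x^2 + x^3)·Dx^2  (order 2).
h: a_k = 2, 4, 1, -4/3, 3/4, 11/6, -31/40, …
ICs: h(0) = 2, h′(0) = 4.

f: a_k = 0, 1, 0, -1/3, 0, 1/5, 0, …
g: a_k = 2, 2, 1, 1/3, 1/12, 1/60, 1/360, …
h₀=f·g: eliminate ⇒ L₀, order ≤ 2·1.
h₀' ⇒ L via d/dx closure of L₀.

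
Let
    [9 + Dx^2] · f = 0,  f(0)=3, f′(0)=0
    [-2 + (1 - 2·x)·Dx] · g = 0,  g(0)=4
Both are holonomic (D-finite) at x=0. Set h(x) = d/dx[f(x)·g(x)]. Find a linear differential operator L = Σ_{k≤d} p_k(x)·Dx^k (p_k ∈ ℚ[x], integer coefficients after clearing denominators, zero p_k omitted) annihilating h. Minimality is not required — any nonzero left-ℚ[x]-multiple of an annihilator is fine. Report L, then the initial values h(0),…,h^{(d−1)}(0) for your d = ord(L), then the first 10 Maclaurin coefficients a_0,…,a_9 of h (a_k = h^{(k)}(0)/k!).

L = (1 - 36·x + 36·x^2) + (-4 + 8·x)·Dx + (1 - 4·x + 4·x^2)·Dx^2  (order 2).
h: a_k = 24, -12, -36, 66, 165, 3231/10, 7539/10, 48687/28, 438183/112, 9735213/1120, …
ICs: h(0) = 24, h′(0) = -12.

f: a_k = 3, 0, -27/2, 0, 81/8, 0, -243/80, 0, 2187/4480, 0, …
g: a_k = 4, 8, 16, 32, 64, 128, 256, 512, 1024, 2048, …
L₀ := L_f ⊗_s L_g (sym. prod.), ord ≤ 2.
Differentiate: ansatz ord ≤ ord L₀ ⇒ L.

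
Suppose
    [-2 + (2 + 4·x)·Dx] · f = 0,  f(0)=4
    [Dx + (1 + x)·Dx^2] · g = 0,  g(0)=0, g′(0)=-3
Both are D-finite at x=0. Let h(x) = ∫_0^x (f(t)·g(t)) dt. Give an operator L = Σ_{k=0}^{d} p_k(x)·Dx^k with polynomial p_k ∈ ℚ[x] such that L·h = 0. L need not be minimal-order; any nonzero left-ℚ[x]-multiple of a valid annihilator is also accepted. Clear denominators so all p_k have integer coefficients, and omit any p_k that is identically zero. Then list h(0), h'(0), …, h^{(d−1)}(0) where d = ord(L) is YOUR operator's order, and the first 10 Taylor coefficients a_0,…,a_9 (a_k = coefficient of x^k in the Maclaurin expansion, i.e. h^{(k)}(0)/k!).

L = (2 + x)·Dx + (-1 - 2·x)·Dx^2 + (1 + 5·x + 8·x^2 + 4·x^3)·Dx^3  (order 3).
h: a_k = 0, 0, -6, -2, 2, -2, 131/60, -363/140, 927/280, -943/210, …
ICs: h(0) = 0, h′(0) = 0, h′′(0) = -12.

f: a_k = 4, 4, -2, 2, -5/2, 7/2, -21/4, 33/4, -429/32, 715/32, …
g: a_k = 0, -3, 3/2, -1, 3/4, -3/5, 1/2, -3/7, 3/8, -1/3, …
h₀=f·g: eliminate ⇒ L₀, order ≤ 1·2.
h=∫h₀ ⇒ L = L₀·Dx.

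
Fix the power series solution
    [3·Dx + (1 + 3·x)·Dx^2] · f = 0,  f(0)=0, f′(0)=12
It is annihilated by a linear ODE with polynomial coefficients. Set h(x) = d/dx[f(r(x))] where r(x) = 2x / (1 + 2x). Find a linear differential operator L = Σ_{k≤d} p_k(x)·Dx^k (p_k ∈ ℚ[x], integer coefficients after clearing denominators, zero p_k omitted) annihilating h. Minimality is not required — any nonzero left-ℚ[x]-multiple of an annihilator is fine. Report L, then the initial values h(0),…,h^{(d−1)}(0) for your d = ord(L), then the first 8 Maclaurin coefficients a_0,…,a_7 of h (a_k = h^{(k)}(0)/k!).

f: a_k = 0, 12, -18, 36, -81, 972/5, -486, 8748/7, …
Change of var in L_f (x↦r) gives L₀.
Derive L from L₀ (diff closure).
L = (10 + 32·x) + (1 + 10·x + 16·x^2)·Dx  (order 1).
h: a_k = 24, -240, 2016, -16320, 130944, -1048320, 8388096, -67107840, …
ICs: h(0) = 24.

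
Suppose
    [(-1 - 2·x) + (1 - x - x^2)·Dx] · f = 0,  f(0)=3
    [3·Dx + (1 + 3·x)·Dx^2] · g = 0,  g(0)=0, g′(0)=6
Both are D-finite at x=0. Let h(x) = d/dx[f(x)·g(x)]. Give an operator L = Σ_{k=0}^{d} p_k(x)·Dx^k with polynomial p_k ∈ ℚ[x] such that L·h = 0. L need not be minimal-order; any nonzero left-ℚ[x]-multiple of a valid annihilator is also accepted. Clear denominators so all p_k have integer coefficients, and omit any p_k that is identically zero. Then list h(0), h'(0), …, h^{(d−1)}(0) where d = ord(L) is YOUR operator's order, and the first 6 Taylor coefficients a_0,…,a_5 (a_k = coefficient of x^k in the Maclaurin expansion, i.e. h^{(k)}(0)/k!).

L = (102 + 270·x + 324·x^2) + (-3 + 93·x + 324·x^2 + 252·x^3)·Dx + (-5 - 22·x - 4·x^2 + 63·x^3 + 36·x^4)·Dx^2  (order 2).
h: a_k = 18, -18, 189, -270, 2871/2, -15282/5, …
ICs: h(0) = 18, h′(0) = -18.

f: a_k = 3, 3, 6, 9, 15, 24, …
g: a_k = 0, 6, -9, 18, -81/2, 486/5, …
f·g: L₀ = L_f ⊗_s L_g, ord ≤ 1·2.
Derive L from L₀ (diff closure).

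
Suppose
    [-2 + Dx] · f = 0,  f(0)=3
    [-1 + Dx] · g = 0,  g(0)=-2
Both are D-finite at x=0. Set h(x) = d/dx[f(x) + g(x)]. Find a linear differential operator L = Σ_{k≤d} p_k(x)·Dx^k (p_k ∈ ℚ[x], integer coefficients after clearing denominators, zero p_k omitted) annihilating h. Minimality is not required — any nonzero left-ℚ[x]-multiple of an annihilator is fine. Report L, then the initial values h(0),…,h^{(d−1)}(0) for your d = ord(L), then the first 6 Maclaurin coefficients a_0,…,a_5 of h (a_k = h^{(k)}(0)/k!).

L = 2 - 3·Dx + Dx^2  (order 2).
h: a_k = 4, 10, 11, 23/3, 47/12, 19/12, …
ICs: h(0) = 4, h′(0) = 10.

f: a_k = 3, 6, 6, 4, 2, 4/5, …
g: a_k = -2, -2, -1, -1/3, -1/12, -1/60, …
h₀=f+g: left-lcm gives L₀, ord ≤ 2.
Derive L from L₀ (diff closure).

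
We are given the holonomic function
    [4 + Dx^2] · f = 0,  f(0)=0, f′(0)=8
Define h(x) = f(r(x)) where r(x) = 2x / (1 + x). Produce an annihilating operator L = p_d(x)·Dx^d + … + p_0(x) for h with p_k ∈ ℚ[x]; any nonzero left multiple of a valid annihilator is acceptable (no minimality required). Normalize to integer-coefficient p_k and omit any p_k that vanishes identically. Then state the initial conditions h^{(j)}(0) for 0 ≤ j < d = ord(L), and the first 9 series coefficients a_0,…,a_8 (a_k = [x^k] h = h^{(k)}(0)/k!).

L = 16 + (2 + 6·x + 6·x^2 + 2·x^3)·Dx + (1 + 4·x + 6·x^2 + 4·x^3 + x^4)·Dx^2  (order 2).
h: a_k = 0, 16, -16, -80/3, 112, -3088/15, 240, -39376/315, -10064/45, …
ICs: h(0) = 0, h′(0) = 16.

f: a_k = 0, 8, 0, -16/3, 0, 16/15, 0, -32/315, 0, …
L₀ from L_f via x↦r, Dx↦r'^{-1}Dx.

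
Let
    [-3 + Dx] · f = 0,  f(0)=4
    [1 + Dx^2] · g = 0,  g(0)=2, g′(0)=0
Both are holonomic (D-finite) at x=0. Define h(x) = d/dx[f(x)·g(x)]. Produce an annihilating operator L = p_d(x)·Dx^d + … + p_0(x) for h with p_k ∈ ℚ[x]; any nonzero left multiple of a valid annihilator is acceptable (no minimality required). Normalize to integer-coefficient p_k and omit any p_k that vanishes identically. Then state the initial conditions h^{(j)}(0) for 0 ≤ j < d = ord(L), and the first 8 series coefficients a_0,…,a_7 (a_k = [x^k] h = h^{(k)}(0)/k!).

f: a_k = 4, 12, 18, 18, 27/2, 81/10, 81/20, 243/140, …
g: a_k = 2, 0, -1, 0, 1/12, 0, -1/360, 0, …
h₀=f·g: eliminate ⇒ L₀, order ≤ 1·2.
Derive L from L₀ (diff closure).
L = 10 - 6·Dx + Dx^2  (order 2).
h: a_k = 24, 64, 72, 112/3, -4, -352/15, -332/15, -4216/315, …
ICs: h(0) = 24, h′(0) = 64.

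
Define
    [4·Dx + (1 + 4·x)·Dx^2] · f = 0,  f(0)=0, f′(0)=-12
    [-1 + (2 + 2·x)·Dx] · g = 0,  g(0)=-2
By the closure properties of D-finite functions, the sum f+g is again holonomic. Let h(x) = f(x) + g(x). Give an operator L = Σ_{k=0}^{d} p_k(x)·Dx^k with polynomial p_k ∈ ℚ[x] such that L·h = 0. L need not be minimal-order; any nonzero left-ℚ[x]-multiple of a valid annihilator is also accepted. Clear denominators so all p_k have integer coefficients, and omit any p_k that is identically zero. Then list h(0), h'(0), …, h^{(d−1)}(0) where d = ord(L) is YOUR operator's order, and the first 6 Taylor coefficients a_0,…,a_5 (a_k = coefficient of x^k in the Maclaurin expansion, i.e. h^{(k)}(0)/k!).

f: a_k = 0, -12, 24, -64, 192, -3072/5, …
g: a_k = -2, -1, 1/4, -1/8, 5/64, -7/128, …
L₀ := lclm(L_f,L_g); ord L₀ ≤ 2+1.
L = (52 + 16·x)·Dx + (125 + 232·x + 80·x^2)·Dx^2 + (14 + 78·x + 96·x^2 + 32·x^3)·Dx^3  (order 3).
h: a_k = -2, -13, 97/4, -513/8, 12293/64, -393251/640, …
ICs: h(0) = -2, h′(0) = -13, h′′(0) = 97/2.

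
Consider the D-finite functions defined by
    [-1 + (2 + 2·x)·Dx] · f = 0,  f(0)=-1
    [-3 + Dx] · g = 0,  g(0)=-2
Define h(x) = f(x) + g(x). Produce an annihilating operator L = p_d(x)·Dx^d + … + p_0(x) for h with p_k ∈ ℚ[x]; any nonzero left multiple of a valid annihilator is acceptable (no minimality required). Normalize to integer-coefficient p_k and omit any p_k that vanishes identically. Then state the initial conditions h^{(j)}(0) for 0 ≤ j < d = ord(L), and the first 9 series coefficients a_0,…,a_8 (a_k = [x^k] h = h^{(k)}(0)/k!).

f: a_k = -1, -1/2, 1/8, -1/16, 5/128, -7/256, 21/1024, -33/2048, 429/32768, …
g: a_k = -2, -6, -9, -9, -27/4, -81/20, -81/40, -243/280, -729/2240, …
f+g: L₀ = lclm(L_f,L_g), ord ≤ 1+1.
L = (21 + 18·x) + (-37 - 72·x - 36·x^2)·Dx + (10 + 22·x + 12·x^2)·Dx^2  (order 2).
h: a_k = -3, -13/2, -71/8, -145/16, -859/128, -5219/1280, -10263/5120, -63363/71680, -358233/1146880, …
ICs: h(0) = -3, h′(0) = -13/2.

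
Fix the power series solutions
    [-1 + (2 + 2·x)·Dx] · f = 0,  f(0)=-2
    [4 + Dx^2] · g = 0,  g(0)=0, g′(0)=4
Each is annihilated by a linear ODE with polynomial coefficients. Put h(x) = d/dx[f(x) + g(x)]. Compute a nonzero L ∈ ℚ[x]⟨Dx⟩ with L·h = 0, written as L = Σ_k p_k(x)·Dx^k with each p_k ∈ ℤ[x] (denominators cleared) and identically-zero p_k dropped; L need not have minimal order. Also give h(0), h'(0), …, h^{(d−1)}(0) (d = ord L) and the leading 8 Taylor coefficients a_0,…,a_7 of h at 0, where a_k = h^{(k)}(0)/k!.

L = (-124 - 128·x - 64·x^2) + (-152 - 408·x - 384·x^2 - 128·x^3)·Dx + (-31 - 32·x - 16·x^2)·Dx^2 + (-38 - 102·x - 96·x^2 - 32·x^3)·Dx^3  (order 3).
h: a_k = 3, 1/2, -67/8, 5/16, 919/384, 63/256, -26779/46080, 429/2048, …
ICs: h(0) = 3, h′(0) = 1/2, h′′(0) = -67/4.

f: a_k = -2, -1, 1/4, -1/8, 5/64, -7/128, 21/512, -33/1024, …
g: a_k = 0, 4, 0, -8/3, 0, 8/15, 0, -16/315, …
Weyl lclm of L_f,L_g ⇒ L₀ (ord ≤ 3).
h₀' ⇒ L via d/dx closure of L₀.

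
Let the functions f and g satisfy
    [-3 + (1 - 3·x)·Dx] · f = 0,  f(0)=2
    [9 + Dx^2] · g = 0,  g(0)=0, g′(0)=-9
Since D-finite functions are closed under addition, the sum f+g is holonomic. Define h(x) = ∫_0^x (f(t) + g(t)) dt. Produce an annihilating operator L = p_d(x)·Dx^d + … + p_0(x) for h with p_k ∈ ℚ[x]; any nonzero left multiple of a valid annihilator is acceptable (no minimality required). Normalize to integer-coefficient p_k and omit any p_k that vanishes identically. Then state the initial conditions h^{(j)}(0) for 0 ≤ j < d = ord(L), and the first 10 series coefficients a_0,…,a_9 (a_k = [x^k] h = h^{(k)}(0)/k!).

f: a_k = 2, 6, 18, 54, 162, 486, 1458, 4374, 13122, 39366, …
g: a_k = 0, -9, 0, 27/2, 0, -243/40, 0, 729/560, 0, -729/4480, …
h₀=f+g: left-lcm gives L₀, ord ≤ 3.
∫: right-multiply L₀ by Dx.
L = (63 - 54·x + 81·x^2)·Dx + (-9 + 45·x - 81·x^2 + 81·x^3)·Dx^2 + (7 - 6·x + 9·x^2)·Dx^3 + (-1 + 5·x - 9·x^2 + 9·x^3)·Dx^4  (order 4).
h: a_k = 0, 2, -3/2, 6, 135/8, 162/5, 6399/80, 1458/7, 2450169/4480, 1458, …
ICs: h(0) = 0, h′(0) = 2, h′′(0) = -3, h′′′(0) = 36.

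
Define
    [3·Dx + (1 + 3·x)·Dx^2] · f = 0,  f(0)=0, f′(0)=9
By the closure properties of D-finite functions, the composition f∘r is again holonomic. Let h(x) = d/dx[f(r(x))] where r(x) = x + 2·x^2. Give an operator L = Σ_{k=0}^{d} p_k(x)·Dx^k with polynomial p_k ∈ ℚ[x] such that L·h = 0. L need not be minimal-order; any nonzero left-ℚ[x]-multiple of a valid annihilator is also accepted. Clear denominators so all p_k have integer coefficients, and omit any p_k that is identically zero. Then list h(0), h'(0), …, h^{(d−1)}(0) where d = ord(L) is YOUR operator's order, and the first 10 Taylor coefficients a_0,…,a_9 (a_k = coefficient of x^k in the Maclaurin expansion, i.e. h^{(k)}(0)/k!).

f: a_k = 0, 9, -27/2, 27, -243/4, 729/5, -729/2, 6561/7, -19683/8, 6561, …
L₀ from L_f via x↦r, Dx↦r'^{-1}Dx.
h=h₀': d/dx-closure on L₀ ⇒ L.
L = (-1 + 12·x + 24·x^2) + (1 + 7·x + 18·x^2 + 24·x^3)·Dx  (order 1).
h: a_k = 9, 9, -81, 189, -81, -891, 3159, -4131, -6561, 44469, …
ICs: h(0) = 9.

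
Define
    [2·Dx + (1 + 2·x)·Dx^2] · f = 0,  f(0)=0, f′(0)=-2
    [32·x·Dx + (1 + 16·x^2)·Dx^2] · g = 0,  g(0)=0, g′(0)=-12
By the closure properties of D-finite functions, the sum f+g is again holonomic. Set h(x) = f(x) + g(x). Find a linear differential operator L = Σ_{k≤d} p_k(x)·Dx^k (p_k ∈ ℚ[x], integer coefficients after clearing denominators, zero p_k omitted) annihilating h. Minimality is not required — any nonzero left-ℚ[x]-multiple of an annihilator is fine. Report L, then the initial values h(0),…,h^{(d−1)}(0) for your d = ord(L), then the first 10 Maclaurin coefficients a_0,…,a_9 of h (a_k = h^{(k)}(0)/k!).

f: a_k = 0, -2, 2, -8/3, 4, -32/5, 32/3, -128/7, 32, -512/9, …
g: a_k = 0, -12, 0, 64, 0, -3072/5, 0, 49152/7, 0, -262144/3, …
h₀=f+g: left-lcm gives L₀, ord ≤ 4.
L = (-32 - 192·x + 1536·x^2 + 1024·x^3)·Dx + (-20 - 64·x + 576·x^2 + 3072·x^3 + 2048·x^4)·Dx^2 + (-1 + 14·x + 32·x^2 + 256·x^3 + 768·x^4 + 512·x^5)·Dx^3  (order 3).
h: a_k = 0, -14, 2, 184/3, 4, -3104/5, 32/3, 49024/7, 32, -786944/9, …
ICs: h(0) = 0, h′(0) = -14, h′′(0) = 4.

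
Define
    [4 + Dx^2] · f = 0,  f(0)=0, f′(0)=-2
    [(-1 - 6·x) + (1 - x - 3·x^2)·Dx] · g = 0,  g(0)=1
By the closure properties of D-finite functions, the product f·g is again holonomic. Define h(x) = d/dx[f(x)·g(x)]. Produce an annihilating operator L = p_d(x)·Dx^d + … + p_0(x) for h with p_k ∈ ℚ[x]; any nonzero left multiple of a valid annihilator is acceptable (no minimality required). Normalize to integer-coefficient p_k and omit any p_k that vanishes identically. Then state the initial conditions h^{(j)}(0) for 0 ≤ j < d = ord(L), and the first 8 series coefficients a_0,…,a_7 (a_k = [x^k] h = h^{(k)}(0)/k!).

f: a_k = 0, -2, 0, 4/3, 0, -4/15, 0, 8/315, …
g: a_k = 1, 1, 4, 7, 19, 40, 97, 217, …
h₀=f·g: eliminate ⇒ L₀, order ≤ 2·1.
Differentiate: ansatz ord ≤ ord L₀ ⇒ L.
L = (10 - 16·x - 40·x^2 + 48·x^3 + 72·x^4) + (5 + 34·x + 36·x^2 + 72·x^3)·Dx + (-1 - x - x^2 + 12·x^3 + 18·x^4)·Dx^2  (order 2).
h: a_k = -2, -4, -20, -152/3, -494/3, -2128/5, -53458/45, -192784/63, …
ICs: h(0) = -2, h′(0) = -4.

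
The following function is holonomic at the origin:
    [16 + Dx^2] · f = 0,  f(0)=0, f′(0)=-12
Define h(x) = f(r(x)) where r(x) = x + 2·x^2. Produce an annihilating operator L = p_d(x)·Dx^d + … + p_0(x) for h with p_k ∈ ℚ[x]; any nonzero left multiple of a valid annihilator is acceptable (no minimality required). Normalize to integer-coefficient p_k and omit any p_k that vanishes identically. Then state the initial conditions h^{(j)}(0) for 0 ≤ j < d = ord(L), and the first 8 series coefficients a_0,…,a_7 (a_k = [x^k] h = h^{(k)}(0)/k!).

L = (16 + 192·x + 768·x^2 + 1024·x^3) - 4·Dx + (1 + 4·x)·Dx^2  (order 2).
h: a_k = 0, -12, -24, 32, 192, 1792/5, 0, -106496/105, …
ICs: h(0) = 0, h′(0) = -12.

f: a_k = 0, -12, 0, 32, 0, -128/5, 0, 1024/105, …
f∘r: x↦r, Dx↦Dx/r' in L_f ⇒ L₀.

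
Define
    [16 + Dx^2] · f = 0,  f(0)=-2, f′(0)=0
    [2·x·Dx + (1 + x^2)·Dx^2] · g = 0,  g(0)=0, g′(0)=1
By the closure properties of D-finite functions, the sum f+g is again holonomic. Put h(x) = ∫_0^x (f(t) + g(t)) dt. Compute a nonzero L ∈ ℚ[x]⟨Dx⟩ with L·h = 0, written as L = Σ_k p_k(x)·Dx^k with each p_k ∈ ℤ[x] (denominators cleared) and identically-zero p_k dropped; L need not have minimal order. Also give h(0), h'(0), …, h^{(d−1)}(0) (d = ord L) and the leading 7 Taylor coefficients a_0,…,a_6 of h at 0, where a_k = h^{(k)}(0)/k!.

f: a_k = -2, 0, 16, 0, -64/3, 0, 512/45, …
g: a_k = 0, 1, 0, -1/3, 0, 1/5, 0, …
h₀=f+g: left-lcm gives L₀, ord ≤ 4.
h=∫₀ˣh₀: take L = L₀·Dx.
L = (64·x + 704·x^3 + 256·x^5)·Dx^2 + (112 + 416·x^2 + 432·x^4 + 128·x^6)·Dx^3 + (4·x + 44·x^3 + 16·x^5)·Dx^4 + (7 + 26·x^2 + 27·x^4 + 8·x^6)·Dx^5  (order 5).
h: a_k = 0, -2, 1/2, 16/3, -1/12, -64/15, 1/30, …
ICs: h(0) = 0, h′(0) = -2, h′′(0) = 1, h′′′(0) = 32, h′′′′(0) = -2.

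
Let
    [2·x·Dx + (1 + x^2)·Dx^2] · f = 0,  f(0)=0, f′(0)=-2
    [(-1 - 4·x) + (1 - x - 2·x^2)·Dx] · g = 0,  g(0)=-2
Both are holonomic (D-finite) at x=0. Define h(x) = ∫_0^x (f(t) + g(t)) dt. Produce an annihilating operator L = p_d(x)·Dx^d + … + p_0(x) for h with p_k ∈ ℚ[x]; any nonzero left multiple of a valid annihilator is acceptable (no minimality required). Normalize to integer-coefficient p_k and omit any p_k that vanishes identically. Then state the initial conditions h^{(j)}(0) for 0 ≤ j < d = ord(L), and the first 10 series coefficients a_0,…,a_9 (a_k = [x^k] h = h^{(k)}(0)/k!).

L = (6 - 24·x - 162·x^2 - 240·x^3 - 384·x^4 - 48·x^6)·Dx^2 + (-16 - 74·x - 88·x^2 - 226·x^3 - 212·x^4 - 304·x^5 - 12·x^6 - 48·x^7)·Dx^3 + (3 + 4·x + 8·x^2 - 28·x^3 - 27·x^4 - 36·x^5 - 40·x^6 - 4·x^7 - 8·x^8)·Dx^4  (order 4).
h: a_k = 0, -2, -2, -2, -7/3, -22/5, -106/15, -86/7, -297/14, -38, …
ICs: h(0) = 0, h′(0) = -2, h′′(0) = -4, h′′′(0) = -12.

f: a_k = 0, -2, 0, 2/3, 0, -2/5, 0, 2/7, 0, -2/9, …
g: a_k = -2, -2, -6, -10, -22, -42, -86, -170, -342, -682, …
f+g: L₀ = lclm(L_f,L_g), ord ≤ 2+1.
h=∫₀ˣh₀: take L = L₀·Dx.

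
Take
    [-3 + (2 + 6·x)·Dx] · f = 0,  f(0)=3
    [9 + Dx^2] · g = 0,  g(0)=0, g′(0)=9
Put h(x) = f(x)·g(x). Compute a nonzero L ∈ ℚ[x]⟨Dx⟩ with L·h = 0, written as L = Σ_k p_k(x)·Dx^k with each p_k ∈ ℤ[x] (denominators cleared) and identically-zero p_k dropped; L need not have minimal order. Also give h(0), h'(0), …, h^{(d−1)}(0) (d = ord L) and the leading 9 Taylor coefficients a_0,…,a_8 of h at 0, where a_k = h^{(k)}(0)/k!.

f: a_k = 3, 9/2, -27/8, 81/16, -1215/128, 5103/256, -45927/1024, 216513/2048, -8444007/32768, …
g: a_k = 0, 9, 0, -27/2, 0, 243/40, 0, -729/560, 0, …
Sym-product of L_f,L_g gives L₀ (≤ ord 2).
L = (63 + 216·x + 324·x^2) + (-12 - 36·x)·Dx + (4 + 24·x + 36·x^2)·Dx^2  (order 2).
h: a_k = 0, 27, 81/2, -567/8, -243/16, -13851/640, 177147/1280, -2149821/7168, 50696847/71680, …
ICs: h(0) = 0, h′(0) = 27.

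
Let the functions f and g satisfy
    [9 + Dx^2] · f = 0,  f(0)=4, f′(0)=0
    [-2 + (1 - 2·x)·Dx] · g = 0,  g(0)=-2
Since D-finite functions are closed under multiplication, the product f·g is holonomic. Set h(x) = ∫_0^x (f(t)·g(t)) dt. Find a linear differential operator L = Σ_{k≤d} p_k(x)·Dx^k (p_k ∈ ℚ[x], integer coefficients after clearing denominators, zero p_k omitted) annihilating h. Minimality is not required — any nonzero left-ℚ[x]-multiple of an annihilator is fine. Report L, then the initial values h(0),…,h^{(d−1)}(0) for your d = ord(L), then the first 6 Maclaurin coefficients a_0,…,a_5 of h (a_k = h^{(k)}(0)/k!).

L = (-9 + 18·x)·Dx + 4·Dx^2 + (-1 + 2·x)·Dx^3  (order 3).
h: a_k = 0, -8, -8, 4/3, 2, -11/5, …
ICs: h(0) = 0, h′(0) = -8, h′′(0) = -16.

f: a_k = 4, 0, -18, 0, 27/2, 0, …
g: a_k = -2, -4, -8, -16, -32, -64, …
h₀=f·g: eliminate ⇒ L₀, order ≤ 2·1.
Integrate: L := L₀·Dx.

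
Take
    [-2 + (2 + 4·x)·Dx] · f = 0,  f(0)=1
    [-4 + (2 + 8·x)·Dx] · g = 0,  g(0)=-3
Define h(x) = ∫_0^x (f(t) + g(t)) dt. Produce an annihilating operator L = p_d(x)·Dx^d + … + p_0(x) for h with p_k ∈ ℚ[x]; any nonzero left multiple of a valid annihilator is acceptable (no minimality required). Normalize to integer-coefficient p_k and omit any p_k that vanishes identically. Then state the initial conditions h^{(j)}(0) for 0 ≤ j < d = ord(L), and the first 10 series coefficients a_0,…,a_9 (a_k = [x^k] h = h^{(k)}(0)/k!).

f: a_k = 1, 1, -1/2, 1/2, -5/8, 7/8, -21/16, 33/16, -429/128, 715/128, …
g: a_k = -3, -6, 6, -12, 30, -84, 252, -792, 2574, -8580, …
Sum ⇒ L₀ = lclm(L_f,L_g) in ℚ(x)⟨Dx⟩.
h=∫h₀ ⇒ L = L₀·Dx.
L = -2·Dx + (3 + 8·x)·Dx^2 + (1 + 6·x + 8·x^2)·Dx^3  (order 3).
h: a_k = 0, -2, -5/2, 11/6, -23/8, 47/8, -665/48, 573/16, -12639/128, 109681/384, …
ICs: h(0) = 0, h′(0) = -2, h′′(0) = -5.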